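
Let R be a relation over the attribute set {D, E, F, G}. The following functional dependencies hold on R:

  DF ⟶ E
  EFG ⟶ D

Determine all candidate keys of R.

Attributes F, G never appear on any right-hand side, so every candidate key must contain {F, G}.
{F, G}⁺ = {F, G}, which is not all of the schema, so we must add further attributes.
{D, F, G}⁺: DF→E adds E → {D, E, F, G}. Minimal: {F, G}⁺ = {F, G}; {D, G}⁺ = {D, G}; {D, F}⁺ = {D, E, F} — none reach the full schema.
{E, F, G}⁺: EFG→D adds D → {D, E, F, G}. Minimal: {F, G}⁺ = {F, G}; {E, G}⁺ = {E, G}; {E, F}⁺ = {E, F} — none reach the full schema.

(D, F, G), (E, F, G)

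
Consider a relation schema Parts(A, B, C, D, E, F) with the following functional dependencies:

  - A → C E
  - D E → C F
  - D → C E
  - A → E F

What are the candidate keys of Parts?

(A, B, D)

{A, B, D}⁺: A→CE adds C, E; DE→CF adds F → {A, B, C, D, E, F}. Minimal: {B, D}⁺ = {B, C, D, E, F}; {A, D}⁺ = {A, C, D, E, F}; {A, B}⁺ = {A, B, C, E, F} — none reach the full schema.
No other minimal superkey exists.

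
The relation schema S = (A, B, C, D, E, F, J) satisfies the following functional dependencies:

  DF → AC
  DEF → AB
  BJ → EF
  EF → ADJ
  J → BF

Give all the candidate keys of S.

{J}, {E, F}

{J}⁺: J→BF adds B, F; BJ→EF adds E; EF→ADJ adds A, D; DF→AC adds C → {A, B, C, D, E, F, J}.
{E, F}⁺: EF→ADJ adds A, D, J; J→BF adds B; DF→AC adds C → {A, B, C, D, E, F, J}. Minimal: {F}⁺ = {F}; {E}⁺ = {E} — none reach the full schema.
Any other superkey contains one of these as a subset, so there are no further candidate keys.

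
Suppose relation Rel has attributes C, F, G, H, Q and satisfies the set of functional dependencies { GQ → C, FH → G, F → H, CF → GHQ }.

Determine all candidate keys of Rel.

Attribute F never appears on the right-hand side of any dependency, so F must belong to every candidate key.
{F}⁺ = {F, G, H}, which is not all of the schema, so we must add further attributes.
{C, F}⁺: F→H adds H; CF→GHQ adds G, Q → {C, F, G, H, Q}.
{F, Q}⁺: F→H adds H; FH→G adds G; GQ→C adds C → {C, F, G, H, Q}.
Any other superkey contains one of these as a subset, so there are no further candidate keys.

(C, F), (F, Q)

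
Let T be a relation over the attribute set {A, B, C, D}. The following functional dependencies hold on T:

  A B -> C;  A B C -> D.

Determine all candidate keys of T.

{A, B}

Attributes A, B never appear on any right-hand side, so every candidate key must contain {A, B}.
{A, B}⁺ = {A, B, C, D}, which is all of the schema, so {A, B} is the only candidate key.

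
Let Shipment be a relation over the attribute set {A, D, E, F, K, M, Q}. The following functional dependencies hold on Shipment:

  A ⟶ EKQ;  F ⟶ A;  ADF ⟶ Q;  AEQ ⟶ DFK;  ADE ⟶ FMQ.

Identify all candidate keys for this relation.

{A}⁺: A→EKQ adds E, K, Q; AEQ→DFK adds D, F; ADE→FMQ adds M → {A, D, E, F, K, M, Q}.
{F}⁺: F→A adds A; A→EKQ adds E, K, Q; AEQ→DFK adds D; ADE→FMQ adds M → {A, D, E, F, K, M, Q}.
Any other superkey contains one of these as a subset, so there are no further candidate keys.

{A}; {F}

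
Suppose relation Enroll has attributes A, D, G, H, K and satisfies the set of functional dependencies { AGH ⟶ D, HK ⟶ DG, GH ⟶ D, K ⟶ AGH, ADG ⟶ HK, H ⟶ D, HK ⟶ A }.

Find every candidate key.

{K}⁺: K→AGH adds A, G, H; H→D adds D → {A, D, G, H, K}.
{A, D, G}⁺: ADG→HK adds H, K → {A, D, G, H, K}. Minimal: {D, G}⁺ = {D, G}; {A, G}⁺ = {A, G}; {A, D}⁺ = {A, D} — none reach the full schema.
{A, G, H}⁺: AGH→D adds D; ADG→HK adds K → {A, D, G, H, K}. Minimal: {G, H}⁺ = {D, G, H}; {A, H}⁺ = {A, D, H}; {A, G}⁺ = {A, G} — none reach the full schema.

(K), (A, D, G), (A, G, H)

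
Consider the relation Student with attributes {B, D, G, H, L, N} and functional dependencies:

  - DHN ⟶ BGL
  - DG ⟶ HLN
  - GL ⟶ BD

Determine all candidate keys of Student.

{D, G}⁺: DG→HLN adds H, L, N; GL→BD adds B → {B, D, G, H, L, N}.
{G, L}⁺: GL→BD adds B, D; DG→HLN adds H, N → {B, D, G, H, L, N}.
{D, H, N}⁺: DHN→BGL adds B, G, L → {B, D, G, H, L, N}.
Any other superkey contains one of these as a subset, so there are no further candidate keys.

{D, G}, {G, L}, {D, H, N}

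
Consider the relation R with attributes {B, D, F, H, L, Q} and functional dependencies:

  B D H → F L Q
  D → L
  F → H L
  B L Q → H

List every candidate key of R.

{B, D, F}, {B, D, H}, {B, D, Q}

{B, D, F}⁺: D→L adds L; F→HL adds H; BDH→FLQ adds Q → {B, D, F, H, L, Q}. Minimal: {D, F}⁺ = {D, F, H, L}; {B, F}⁺ = {B, F, H, L}; {B, D}⁺ = {B, D, L} — none reach the full schema.
{B, D, H}⁺: BDH→FLQ adds F, L, Q → {B, D, F, H, L, Q}. Minimal: {D, H}⁺ = {D, H, L}; {B, H}⁺ = {B, H}; {B, D}⁺ = {B, D, L} — none reach the full schema.
{B, D, Q}⁺: D→L adds L; BLQ→H adds H; BDH→FLQ adds F → {B, D, F, H, L, Q}. Minimal: {D, Q}⁺ = {D, L, Q}; {B, Q}⁺ = {B, Q}; {B, D}⁺ = {B, D, L} — none reach the full schema.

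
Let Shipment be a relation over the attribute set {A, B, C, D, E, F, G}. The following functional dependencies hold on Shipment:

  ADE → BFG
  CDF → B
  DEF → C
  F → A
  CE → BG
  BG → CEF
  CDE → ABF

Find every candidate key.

{A, D, E}, {B, D, G}, {C, D, E}, {D, E, F}, {C, D, F, G}

{A, D, E}⁺: ADE→BFG adds B, F, G; DEF→C adds C → {A, B, C, D, E, F, G}.
{B, D, G}⁺: BG→CEF adds C, E, F; CDE→ABF adds A → {A, B, C, D, E, F, G}.
{C, D, E}⁺: CE→BG adds B, G; BG→CEF adds F; CDE→ABF adds A → {A, B, C, D, E, F, G}.
{D, E, F}⁺: DEF→C adds C; F→A adds A; CE→BG adds B, G → {A, B, C, D, E, F, G}.
{C, D, F, G}⁺: CDF→B adds B; F→A adds A; BG→CEF adds E → {A, B, C, D, E, F, G}.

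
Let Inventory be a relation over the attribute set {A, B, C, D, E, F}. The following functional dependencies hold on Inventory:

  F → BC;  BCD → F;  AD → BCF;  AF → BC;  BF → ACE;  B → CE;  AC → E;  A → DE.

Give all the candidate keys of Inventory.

{A}, {F}, {B, D}

{A}⁺: A→DE adds D, E; AD→BCF adds B, C, F → {A, B, C, D, E, F}.
{F}⁺: F→BC adds B, C; BF→ACE adds A, E; A→DE adds D → {A, B, C, D, E, F}.
{B, D}⁺: B→CE adds C, E; BCD→F adds F; BF→ACE adds A → {A, B, C, D, E, F}. Minimal: {D}⁺ = {D}; {B}⁺ = {B, C, E} — none reach the full schema.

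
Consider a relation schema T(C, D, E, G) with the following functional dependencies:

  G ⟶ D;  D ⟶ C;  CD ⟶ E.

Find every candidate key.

Attribute G never appears on the right-hand side of any dependency, so G must belong to every candidate key.
{G}⁺ = {C, D, E, G}, which is all of the schema, so {G} is the only candidate key.

(G)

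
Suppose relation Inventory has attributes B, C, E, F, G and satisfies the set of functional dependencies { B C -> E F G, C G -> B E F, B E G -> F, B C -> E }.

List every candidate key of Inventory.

(B, C), (C, G)

Attribute C never appears on the right-hand side of any dependency, so C must belong to every candidate key.
{C}⁺ = {C}, which is not all of the schema, so we must add further attributes.
{B, C}⁺: BC→EFG adds E, F, G → {B, C, E, F, G}. Minimal: {C}⁺ = {C}; {B}⁺ = {B} — none reach the full schema.
{C, G}⁺: CG→BEF adds B, E, F → {B, C, E, F, G}. Minimal: {G}⁺ = {G}; {C}⁺ = {C} — none reach the full schema.
Any other superkey contains one of these as a subset, so there are no further candidate keys.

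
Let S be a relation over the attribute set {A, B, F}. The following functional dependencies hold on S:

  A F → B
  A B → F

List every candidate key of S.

AB, AF

{A, B}⁺: AB→F adds F → {A, B, F}.
{A, F}⁺: AF→B adds B → {A, B, F}.
Any other superkey contains one of these as a subset, so there are no further candidate keys.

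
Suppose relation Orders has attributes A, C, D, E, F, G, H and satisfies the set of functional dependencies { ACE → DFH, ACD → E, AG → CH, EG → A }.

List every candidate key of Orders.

(E, G), (A, D, G)

Attribute G never appears on the right-hand side of any dependency, so G must belong to every candidate key.
{G}⁺ = {G}, which is not all of the schema, so we must add further attributes.
{E, G}⁺: EG→A adds A; AG→CH adds C, H; ACE→DFH adds D, F → {A, C, D, E, F, G, H}. Minimal: {G}⁺ = {G}; {E}⁺ = {E} — none reach the full schema.
{A, D, G}⁺: AG→CH adds C, H; ACD→E adds E; ACE→DFH adds F → {A, C, D, E, F, G, H}. Minimal: {D, G}⁺ = {D, G}; {A, G}⁺ = {A, C, G, H}; {A, D}⁺ = {A, D} — none reach the full schema.
Any other superkey contains one of these as a subset, so there are no further candidate keys.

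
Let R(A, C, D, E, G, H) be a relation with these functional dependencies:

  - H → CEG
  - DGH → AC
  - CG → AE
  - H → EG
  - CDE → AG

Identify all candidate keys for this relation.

Attributes D, H never appear on any right-hand side, so every candidate key must contain {D, H}.
{D, H}⁺ = {A, C, D, E, G, H}, which is all of the schema, so {D, H} is the only candidate key.

{D, H}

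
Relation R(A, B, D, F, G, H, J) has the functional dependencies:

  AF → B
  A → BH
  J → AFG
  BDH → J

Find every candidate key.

(A, D), (D, J), (B, D, H)

{A, D}⁺: A→BH adds B, H; BDH→J adds J; J→AFG adds F, G → {A, B, D, F, G, H, J}. Minimal: {D}⁺ = {D}; {A}⁺ = {A, B, H} — none reach the full schema.
{D, J}⁺: J→AFG adds A, F, G; AF→B adds B; A→BH adds H → {A, B, D, F, G, H, J}. Minimal: {J}⁺ = {A, B, F, G, H, J}; {D}⁺ = {D} — none reach the full schema.
{B, D, H}⁺: BDH→J adds J; J→AFG adds A, F, G → {A, B, D, F, G, H, J}. Minimal: {D, H}⁺ = {D, H}; {B, H}⁺ = {B, H}; {B, D}⁺ = {B, D} — none reach the full schema.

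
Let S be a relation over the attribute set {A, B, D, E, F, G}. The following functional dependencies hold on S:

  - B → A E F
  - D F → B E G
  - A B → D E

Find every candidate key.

(B); (D, F)

{B}⁺: B→AEF adds A, E, F; AB→DE adds D; DF→BEG adds G → {A, B, D, E, F, G}.
{D, F}⁺: DF→BEG adds B, E, G; B→AEF adds A → {A, B, D, E, F, G}. Minimal: {F}⁺ = {F}; {D}⁺ = {D} — none reach the full schema.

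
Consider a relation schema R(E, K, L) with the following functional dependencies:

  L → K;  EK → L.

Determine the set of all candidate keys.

{E, K}⁺: EK→L adds L → {E, K, L}. Minimal: {K}⁺ = {K}; {E}⁺ = {E} — none reach the full schema.
{E, L}⁺: L→K adds K → {E, K, L}. Minimal: {L}⁺ = {K, L}; {E}⁺ = {E} — none reach the full schema.
Any other superkey contains one of these as a subset, so there are no further candidate keys.

EK, EL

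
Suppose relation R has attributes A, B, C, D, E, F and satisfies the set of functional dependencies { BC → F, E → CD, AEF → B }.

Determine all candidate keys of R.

ABE, AEF

{A, B, E}⁺: E→CD adds C, D; BC→F adds F → {A, B, C, D, E, F}. Minimal: {B, E}⁺ = {B, C, D, E, F}; {A, E}⁺ = {A, C, D, E}; {A, B}⁺ = {A, B} — none reach the full schema.
{A, E, F}⁺: E→CD adds C, D; AEF→B adds B → {A, B, C, D, E, F}. Minimal: {E, F}⁺ = {C, D, E, F}; {A, F}⁺ = {A, F}; {A, E}⁺ = {A, C, D, E} — none reach the full schema.
Any other superkey contains one of these as a subset, so there are no further candidate keys.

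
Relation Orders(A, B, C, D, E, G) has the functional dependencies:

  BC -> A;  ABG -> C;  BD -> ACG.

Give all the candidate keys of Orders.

Attributes B, D, E never appear on any right-hand side, so every candidate key must contain {B, D, E}.
{B, D, E}⁺ = {A, B, C, D, E, G}, which is all of the schema, so {B, D, E} is the only candidate key.

BDE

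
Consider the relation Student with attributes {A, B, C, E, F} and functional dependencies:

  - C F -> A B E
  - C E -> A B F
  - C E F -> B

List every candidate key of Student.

{C, E}, {C, F}

{C, E}⁺: CE→ABF adds A, B, F → {A, B, C, E, F}. Minimal: {E}⁺ = {E}; {C}⁺ = {C} — none reach the full schema.
{C, F}⁺: CF→ABE adds A, B, E → {A, B, C, E, F}. Minimal: {F}⁺ = {F}; {C}⁺ = {C} — none reach the full schema.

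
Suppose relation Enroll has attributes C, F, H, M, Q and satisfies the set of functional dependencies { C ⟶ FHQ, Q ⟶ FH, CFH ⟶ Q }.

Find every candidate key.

(C, M)

Attributes C, M never appear on any right-hand side, so every candidate key must contain {C, M}.
{C, M}⁺ = {C, F, H, M, Q}, which is all of the schema, so {C, M} is the only candidate key.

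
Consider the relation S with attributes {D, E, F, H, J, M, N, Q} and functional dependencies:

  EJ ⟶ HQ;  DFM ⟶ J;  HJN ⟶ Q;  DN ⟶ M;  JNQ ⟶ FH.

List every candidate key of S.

{D, E, F, N}, {D, E, J, N}

Attributes D, E, N never appear on any right-hand side, so every candidate key must contain {D, E, N}.
{D, E, N}⁺ = {D, E, M, N}, which is not all of the schema, so we must add further attributes.
{D, E, F, N}⁺: DN→M adds M; DFM→J adds J; EJ→HQ adds H, Q → {D, E, F, H, J, M, N, Q}.
{D, E, J, N}⁺: EJ→HQ adds H, Q; DN→M adds M; JNQ→FH adds F → {D, E, F, H, J, M, N, Q}.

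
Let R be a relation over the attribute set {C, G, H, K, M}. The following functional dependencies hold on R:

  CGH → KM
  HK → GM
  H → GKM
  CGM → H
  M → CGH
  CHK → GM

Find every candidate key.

{H}, {M}

{H}⁺: H→GKM adds G, K, M; M→CGH adds C → {C, G, H, K, M}.
{M}⁺: M→CGH adds C, G, H; CGH→KM adds K → {C, G, H, K, M}.
Any other superkey contains one of these as a subset, so there are no further candidate keys.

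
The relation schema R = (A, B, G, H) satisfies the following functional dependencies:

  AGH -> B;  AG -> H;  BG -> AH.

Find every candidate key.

AG; BG

Attribute G never appears on the right-hand side of any dependency, so G must belong to every candidate key.
{G}⁺ = {G}, which is not all of the schema, so we must add further attributes.
{A, G}⁺: AG→H adds H; AGH→B adds B → {A, B, G, H}. Minimal: {G}⁺ = {G}; {A}⁺ = {A} — none reach the full schema.
{B, G}⁺: BG→AH adds A, H → {A, B, G, H}. Minimal: {G}⁺ = {G}; {B}⁺ = {B} — none reach the full schema.
Any other superkey contains one of these as a subset, so there are no further candidate keys.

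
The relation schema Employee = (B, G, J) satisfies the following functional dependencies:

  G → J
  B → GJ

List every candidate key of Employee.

Attribute B never appears on the right-hand side of any dependency, so B must belong to every candidate key.
{B}⁺ = {B, G, J}, which is all of the schema, so {B} is the only candidate key.

(B)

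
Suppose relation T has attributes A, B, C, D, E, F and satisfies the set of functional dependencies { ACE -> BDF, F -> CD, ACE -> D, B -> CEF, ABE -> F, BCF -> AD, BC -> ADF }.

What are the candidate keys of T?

(B); (A, C, E); (A, E, F)

{B}⁺: B→CEF adds C, E, F; BCF→AD adds A, D → {A, B, C, D, E, F}.
{A, C, E}⁺: ACE→BDF adds B, D, F → {A, B, C, D, E, F}. Minimal: {C, E}⁺ = {C, E}; {A, E}⁺ = {A, E}; {A, C}⁺ = {A, C} — none reach the full schema.
{A, E, F}⁺: F→CD adds C, D; ACE→BDF adds B → {A, B, C, D, E, F}. Minimal: {E, F}⁺ = {C, D, E, F}; {A, F}⁺ = {A, C, D, F}; {A, E}⁺ = {A, E} — none reach the full schema.
Any other superkey contains one of these as a subset, so there are no further candidate keys.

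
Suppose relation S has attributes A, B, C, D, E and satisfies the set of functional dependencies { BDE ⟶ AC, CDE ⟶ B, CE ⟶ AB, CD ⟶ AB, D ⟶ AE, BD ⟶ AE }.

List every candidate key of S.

{B, D}, {C, D}

Attribute D never appears on the right-hand side of any dependency, so D must belong to every candidate key.
{D}⁺ = {A, D, E}, which is not all of the schema, so we must add further attributes.
{B, D}⁺: D→AE adds A, E; BDE→AC adds C → {A, B, C, D, E}. Minimal: {D}⁺ = {A, D, E}; {B}⁺ = {B} — none reach the full schema.
{C, D}⁺: CD→AB adds A, B; D→AE adds E → {A, B, C, D, E}. Minimal: {D}⁺ = {A, D, E}; {C}⁺ = {C} — none reach the full schema.
Any other superkey contains one of these as a subset, so there are no further candidate keys.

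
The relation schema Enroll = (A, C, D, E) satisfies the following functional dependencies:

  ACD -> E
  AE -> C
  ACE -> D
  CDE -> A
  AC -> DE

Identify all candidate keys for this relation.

{A, C}⁺: AC→DE adds D, E → {A, C, D, E}. Minimal: {C}⁺ = {C}; {A}⁺ = {A} — none reach the full schema.
{A, E}⁺: AE→C adds C; ACE→D adds D → {A, C, D, E}. Minimal: {E}⁺ = {E}; {A}⁺ = {A} — none reach the full schema.
{C, D, E}⁺: CDE→A adds A → {A, C, D, E}. Minimal: {D, E}⁺ = {D, E}; {C, E}⁺ = {C, E}; {C, D}⁺ = {C, D} — none reach the full schema.

{A, C}, {A, E}, {C, D, E}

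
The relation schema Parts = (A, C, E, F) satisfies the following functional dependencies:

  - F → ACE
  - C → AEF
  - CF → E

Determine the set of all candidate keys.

{C}⁺: C→AEF adds A, E, F → {A, C, E, F}.
{F}⁺: F→ACE adds A, C, E → {A, C, E, F}.

{C}, {F}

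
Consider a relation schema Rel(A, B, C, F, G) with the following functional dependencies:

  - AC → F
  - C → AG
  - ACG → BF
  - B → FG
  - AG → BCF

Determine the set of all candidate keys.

C, AB, AG

{C}⁺: C→AG adds A, G; ACG→BF adds B, F → {A, B, C, F, G}.
{A, B}⁺: B→FG adds F, G; AG→BCF adds C → {A, B, C, F, G}. Minimal: {B}⁺ = {B, F, G}; {A}⁺ = {A} — none reach the full schema.
{A, G}⁺: AG→BCF adds B, C, F → {A, B, C, F, G}. Minimal: {G}⁺ = {G}; {A}⁺ = {A} — none reach the full schema.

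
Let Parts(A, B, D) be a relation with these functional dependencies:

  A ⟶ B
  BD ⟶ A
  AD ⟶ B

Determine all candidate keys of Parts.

{A, D}, {B, D}

Attribute D never appears on the right-hand side of any dependency, so D must belong to every candidate key.
{D}⁺ = {D}, which is not all of the schema, so we must add further attributes.
{A, D}⁺: A→B adds B → {A, B, D}. Minimal: {D}⁺ = {D}; {A}⁺ = {A, B} — none reach the full schema.
{B, D}⁺: BD→A adds A → {A, B, D}. Minimal: {D}⁺ = {D}; {B}⁺ = {B} — none reach the full schema.
Any other superkey contains one of these as a subset, so there are no further candidate keys.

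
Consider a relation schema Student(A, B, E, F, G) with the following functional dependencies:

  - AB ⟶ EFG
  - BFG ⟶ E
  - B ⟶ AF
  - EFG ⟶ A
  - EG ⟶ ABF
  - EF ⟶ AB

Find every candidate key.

{B}, {E, F}, {E, G}

{B}⁺: B→AF adds A, F; AB→EFG adds E, G → {A, B, E, F, G}.
{E, F}⁺: EF→AB adds A, B; AB→EFG adds G → {A, B, E, F, G}.
{E, G}⁺: EG→ABF adds A, B, F → {A, B, E, F, G}.
Any other superkey contains one of these as a subset, so there are no further candidate keys.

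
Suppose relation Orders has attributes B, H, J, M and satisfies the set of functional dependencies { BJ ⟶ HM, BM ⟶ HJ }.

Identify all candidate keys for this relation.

{B, J}; {B, M}

Attribute B never appears on the right-hand side of any dependency, so B must belong to every candidate key.
{B}⁺ = {B}, which is not all of the schema, so we must add further attributes.
{B, J}⁺: BJ→HM adds H, M → {B, H, J, M}.
{B, M}⁺: BM→HJ adds H, J → {B, H, J, M}.
Any other superkey contains one of these as a subset, so there are no further candidate keys.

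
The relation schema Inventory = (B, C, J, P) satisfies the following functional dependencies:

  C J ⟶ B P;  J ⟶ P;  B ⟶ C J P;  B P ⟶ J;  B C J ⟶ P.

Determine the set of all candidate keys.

{B}⁺: B→CJP adds C, J, P → {B, C, J, P}.
{C, J}⁺: CJ→BP adds B, P → {B, C, J, P}. Minimal: {J}⁺ = {J, P}; {C}⁺ = {C} — none reach the full schema.
Any other superkey contains one of these as a subset, so there are no further candidate keys.

B, CJ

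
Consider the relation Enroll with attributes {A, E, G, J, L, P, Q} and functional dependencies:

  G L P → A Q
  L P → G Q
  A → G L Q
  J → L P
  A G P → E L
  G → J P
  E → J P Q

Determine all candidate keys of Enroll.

A, E, G, J, LP

{A}⁺: A→GLQ adds G, L, Q; G→JP adds J, P; AGP→EL adds E → {A, E, G, J, L, P, Q}.
{E}⁺: E→JPQ adds J, P, Q; J→LP adds L; LP→GQ adds G; GLP→AQ adds A → {A, E, G, J, L, P, Q}.
{G}⁺: G→JP adds J, P; J→LP adds L; GLP→AQ adds A, Q; AGP→EL adds E → {A, E, G, J, L, P, Q}.
{J}⁺: J→LP adds L, P; LP→GQ adds G, Q; GLP→AQ adds A; AGP→EL adds E → {A, E, G, J, L, P, Q}.
{L, P}⁺: LP→GQ adds G, Q; G→JP adds J; GLP→AQ adds A; AGP→EL adds E → {A, E, G, J, L, P, Q}. Minimal: {P}⁺ = {P}; {L}⁺ = {L} — none reach the full schema.
Any other superkey contains one of these as a subset, so there are no further candidate keys.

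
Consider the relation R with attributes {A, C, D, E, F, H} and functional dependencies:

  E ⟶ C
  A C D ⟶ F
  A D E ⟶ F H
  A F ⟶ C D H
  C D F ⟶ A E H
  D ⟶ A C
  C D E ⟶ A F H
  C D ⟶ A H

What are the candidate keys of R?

(D), (A, F)

{D}⁺: D→AC adds A, C; CD→AH adds H; ACD→F adds F; CDF→AEH adds E → {A, C, D, E, F, H}.
{A, F}⁺: AF→CDH adds C, D, H; CDF→AEH adds E → {A, C, D, E, F, H}.
Any other superkey contains one of these as a subset, so there are no further candidate keys.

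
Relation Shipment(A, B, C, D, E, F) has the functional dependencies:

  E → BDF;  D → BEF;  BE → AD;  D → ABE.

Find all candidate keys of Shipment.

CD, CE

Attribute C never appears on the right-hand side of any dependency, so C must belong to every candidate key.
{C}⁺ = {C}, which is not all of the schema, so we must add further attributes.
{C, D}⁺: D→BEF adds B, E, F; BE→AD adds A → {A, B, C, D, E, F}. Minimal: {D}⁺ = {A, B, D, E, F}; {C}⁺ = {C} — none reach the full schema.
{C, E}⁺: E→BDF adds B, D, F; BE→AD adds A → {A, B, C, D, E, F}. Minimal: {E}⁺ = {A, B, D, E, F}; {C}⁺ = {C} — none reach the full schema.
Any other superkey contains one of these as a subset, so there are no further candidate keys.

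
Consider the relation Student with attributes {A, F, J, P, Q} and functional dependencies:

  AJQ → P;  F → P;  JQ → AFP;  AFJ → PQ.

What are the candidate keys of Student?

Attribute J never appears on the right-hand side of any dependency, so J must belong to every candidate key.
{J}⁺ = {J}, which is not all of the schema, so we must add further attributes.
{J, Q}⁺: JQ→AFP adds A, F, P → {A, F, J, P, Q}. Minimal: {Q}⁺ = {Q}; {J}⁺ = {J} — none reach the full schema.
{A, F, J}⁺: F→P adds P; AFJ→PQ adds Q → {A, F, J, P, Q}. Minimal: {F, J}⁺ = {F, J, P}; {A, J}⁺ = {A, J}; {A, F}⁺ = {A, F, P} — none reach the full schema.
Any other superkey contains one of these as a subset, so there are no further candidate keys.

{J, Q}, {A, F, J}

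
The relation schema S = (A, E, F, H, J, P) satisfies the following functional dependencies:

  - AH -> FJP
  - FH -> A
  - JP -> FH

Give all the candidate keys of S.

{A, E, H}, {E, F, H}, {E, J, P}

Attribute E never appears on the right-hand side of any dependency, so E must belong to every candidate key.
{E}⁺ = {E}, which is not all of the schema, so we must add further attributes.
{A, E, H}⁺: AH→FJP adds F, J, P → {A, E, F, H, J, P}. Minimal: {E, H}⁺ = {E, H}; {A, H}⁺ = {A, F, H, J, P}; {A, E}⁺ = {A, E} — none reach the full schema.
{E, F, H}⁺: FH→A adds A; AH→FJP adds J, P → {A, E, F, H, J, P}. Minimal: {F, H}⁺ = {A, F, H, J, P}; {E, H}⁺ = {E, H}; {E, F}⁺ = {E, F} — none reach the full schema.
{E, J, P}⁺: JP→FH adds F, H; FH→A adds A → {A, E, F, H, J, P}. Minimal: {J, P}⁺ = {A, F, H, J, P}; {E, P}⁺ = {E, P}; {E, J}⁺ = {E, J} — none reach the full schema.
Any other superkey contains one of these as a subset, so there are no further candidate keys.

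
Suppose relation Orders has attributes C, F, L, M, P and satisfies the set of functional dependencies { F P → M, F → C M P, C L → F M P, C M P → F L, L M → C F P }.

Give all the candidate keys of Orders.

{F}⁺: F→CMP adds C, M, P; CMP→FL adds L → {C, F, L, M, P}.
{C, L}⁺: CL→FMP adds F, M, P → {C, F, L, M, P}.
{L, M}⁺: LM→CFP adds C, F, P → {C, F, L, M, P}.
{C, M, P}⁺: CMP→FL adds F, L → {C, F, L, M, P}.
Any other superkey contains one of these as a subset, so there are no further candidate keys.

{F}, {C, L}, {L, M}, {C, M, P}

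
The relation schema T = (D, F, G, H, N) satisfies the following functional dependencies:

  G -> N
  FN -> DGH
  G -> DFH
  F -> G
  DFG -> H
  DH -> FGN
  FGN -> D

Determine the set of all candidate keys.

(F), (G), (D, H)

{F}⁺: F→G adds G; G→N adds N; FN→DGH adds D, H → {D, F, G, H, N}.
{G}⁺: G→N adds N; G→DFH adds D, F, H → {D, F, G, H, N}.
{D, H}⁺: DH→FGN adds F, G, N → {D, F, G, H, N}.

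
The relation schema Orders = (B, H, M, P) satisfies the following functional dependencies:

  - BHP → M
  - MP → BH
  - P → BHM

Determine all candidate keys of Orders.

Attribute P never appears on the right-hand side of any dependency, so P must belong to every candidate key.
{P}⁺ = {B, H, M, P}, which is all of the schema, so {P} is the only candidate key.

(P)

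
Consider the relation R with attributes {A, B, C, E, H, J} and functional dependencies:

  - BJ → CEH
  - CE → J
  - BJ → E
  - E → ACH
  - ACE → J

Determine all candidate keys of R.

BE, BJ

{B, E}⁺: E→ACH adds A, C, H; ACE→J adds J → {A, B, C, E, H, J}. Minimal: {E}⁺ = {A, C, E, H, J}; {B}⁺ = {B} — none reach the full schema.
{B, J}⁺: BJ→CEH adds C, E, H; E→ACH adds A → {A, B, C, E, H, J}. Minimal: {J}⁺ = {J}; {B}⁺ = {B} — none reach the full schema.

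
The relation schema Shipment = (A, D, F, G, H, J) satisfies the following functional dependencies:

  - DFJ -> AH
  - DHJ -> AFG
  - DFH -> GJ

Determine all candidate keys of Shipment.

Attribute D never appears on the right-hand side of any dependency, so D must belong to every candidate key.
{D}⁺ = {D}, which is not all of the schema, so we must add further attributes.
{D, F, H}⁺: DFH→GJ adds G, J; DFJ→AH adds A → {A, D, F, G, H, J}. Minimal: {F, H}⁺ = {F, H}; {D, H}⁺ = {D, H}; {D, F}⁺ = {D, F} — none reach the full schema.
{D, F, J}⁺: DFJ→AH adds A, H; DHJ→AFG adds G → {A, D, F, G, H, J}. Minimal: {F, J}⁺ = {F, J}; {D, J}⁺ = {D, J}; {D, F}⁺ = {D, F} — none reach the full schema.
{D, H, J}⁺: DHJ→AFG adds A, F, G → {A, D, F, G, H, J}. Minimal: {H, J}⁺ = {H, J}; {D, J}⁺ = {D, J}; {D, H}⁺ = {D, H} — none reach the full schema.
Any other superkey contains one of these as a subset, so there are no further candidate keys.

{D, F, H}, {D, F, J}, {D, H, J}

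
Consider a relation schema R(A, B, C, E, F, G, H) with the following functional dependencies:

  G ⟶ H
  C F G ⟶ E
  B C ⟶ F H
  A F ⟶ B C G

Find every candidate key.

{A, F}⁺: AF→BCG adds B, C, G; G→H adds H; CFG→E adds E → {A, B, C, E, F, G, H}. Minimal: {F}⁺ = {F}; {A}⁺ = {A} — none reach the full schema.
{A, B, C}⁺: BC→FH adds F, H; AF→BCG adds G; CFG→E adds E → {A, B, C, E, F, G, H}. Minimal: {B, C}⁺ = {B, C, F, H}; {A, C}⁺ = {A, C}; {A, B}⁺ = {A, B} — none reach the full schema.
Any other superkey contains one of these as a subset, so there are no further candidate keys.

(A, F), (A, B, C)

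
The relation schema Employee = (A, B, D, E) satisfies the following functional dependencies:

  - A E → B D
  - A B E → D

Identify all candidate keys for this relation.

(A, E)

Attributes A, E never appear on any right-hand side, so every candidate key must contain {A, E}.
{A, E}⁺ = {A, B, D, E}, which is all of the schema, so {A, E} is the only candidate key.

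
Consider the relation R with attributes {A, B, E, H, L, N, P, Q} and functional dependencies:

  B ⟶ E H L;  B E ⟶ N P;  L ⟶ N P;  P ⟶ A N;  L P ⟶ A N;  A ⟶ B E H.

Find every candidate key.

Attribute Q never appears on the right-hand side of any dependency, so Q must belong to every candidate key.
{Q}⁺ = {Q}, which is not all of the schema, so we must add further attributes.
{A, Q}⁺: A→BEH adds B, E, H; B→EHL adds L; BE→NP adds N, P → {A, B, E, H, L, N, P, Q}. Minimal: {Q}⁺ = {Q}; {A}⁺ = {A, B, E, H, L, N, P} — none reach the full schema.
{B, Q}⁺: B→EHL adds E, H, L; BE→NP adds N, P; P→AN adds A → {A, B, E, H, L, N, P, Q}. Minimal: {Q}⁺ = {Q}; {B}⁺ = {A, B, E, H, L, N, P} — none reach the full schema.
{L, Q}⁺: L→NP adds N, P; P→AN adds A; A→BEH adds B, E, H → {A, B, E, H, L, N, P, Q}. Minimal: {Q}⁺ = {Q}; {L}⁺ = {A, B, E, H, L, N, P} — none reach the full schema.
{P, Q}⁺: P→AN adds A, N; A→BEH adds B, E, H; B→EHL adds L → {A, B, E, H, L, N, P, Q}. Minimal: {Q}⁺ = {Q}; {P}⁺ = {A, B, E, H, L, N, P} — none reach the full schema.
Any other superkey contains one of these as a subset, so there are no further candidate keys.

{A, Q}, {B, Q}, {L, Q}, {P, Q}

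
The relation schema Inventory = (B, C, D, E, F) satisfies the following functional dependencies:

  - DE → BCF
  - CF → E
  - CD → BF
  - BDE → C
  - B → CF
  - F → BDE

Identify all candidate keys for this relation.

{B}, {F}, {C, D}, {D, E}

{B}⁺: B→CF adds C, F; F→BDE adds D, E → {B, C, D, E, F}.
{F}⁺: F→BDE adds B, D, E; DE→BCF adds C → {B, C, D, E, F}.
{C, D}⁺: CD→BF adds B, F; F→BDE adds E → {B, C, D, E, F}.
{D, E}⁺: DE→BCF adds B, C, F → {B, C, D, E, F}.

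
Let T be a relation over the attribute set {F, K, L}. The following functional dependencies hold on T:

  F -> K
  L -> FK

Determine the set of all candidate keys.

{L}

Attribute L never appears on the right-hand side of any dependency, so L must belong to every candidate key.
{L}⁺ = {F, K, L}, which is all of the schema, so {L} is the only candidate key.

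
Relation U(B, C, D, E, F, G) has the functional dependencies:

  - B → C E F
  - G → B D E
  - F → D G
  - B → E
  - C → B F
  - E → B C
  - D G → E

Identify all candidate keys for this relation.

{B}⁺: B→CEF adds C, E, F; F→DG adds D, G → {B, C, D, E, F, G}.
{C}⁺: C→BF adds B, F; B→CEF adds E; F→DG adds D, G → {B, C, D, E, F, G}.
{E}⁺: E→BC adds B, C; B→CEF adds F; F→DG adds D, G → {B, C, D, E, F, G}.
{F}⁺: F→DG adds D, G; DG→E adds E; G→BDE adds B; E→BC adds C → {B, C, D, E, F, G}.
{G}⁺: G→BDE adds B, D, E; E→BC adds C; B→CEF adds F → {B, C, D, E, F, G}.

(B); (C); (E); (F); (G)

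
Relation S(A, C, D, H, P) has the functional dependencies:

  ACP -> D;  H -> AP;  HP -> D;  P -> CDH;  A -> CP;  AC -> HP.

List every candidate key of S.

A, H, P

{A}⁺: A→CP adds C, P; AC→HP adds H; ACP→D adds D → {A, C, D, H, P}.
{H}⁺: H→AP adds A, P; HP→D adds D; P→CDH adds C → {A, C, D, H, P}.
{P}⁺: P→CDH adds C, D, H; H→AP adds A → {A, C, D, H, P}.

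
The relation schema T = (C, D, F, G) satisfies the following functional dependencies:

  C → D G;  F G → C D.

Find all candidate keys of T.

Attribute F never appears on the right-hand side of any dependency, so F must belong to every candidate key.
{F}⁺ = {F}, which is not all of the schema, so we must add further attributes.
{C, F}⁺: C→DG adds D, G → {C, D, F, G}.
{F, G}⁺: FG→CD adds C, D → {C, D, F, G}.

{C, F}, {F, G}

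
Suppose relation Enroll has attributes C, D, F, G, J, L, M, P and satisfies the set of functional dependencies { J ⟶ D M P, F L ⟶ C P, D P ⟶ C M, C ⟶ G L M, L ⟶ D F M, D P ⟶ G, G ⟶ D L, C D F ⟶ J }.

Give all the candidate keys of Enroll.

(C), (G), (J), (L), (D, P)

{C}⁺: C→GLM adds G, L, M; L→DFM adds D, F; CDF→J adds J; J→DMP adds P → {C, D, F, G, J, L, M, P}.
{G}⁺: G→DL adds D, L; L→DFM adds F, M; FL→CP adds C, P; CDF→J adds J → {C, D, F, G, J, L, M, P}.
{J}⁺: J→DMP adds D, M, P; DP→CM adds C; C→GLM adds G, L; L→DFM adds F → {C, D, F, G, J, L, M, P}.
{L}⁺: L→DFM adds D, F, M; FL→CP adds C, P; C→GLM adds G; CDF→J adds J → {C, D, F, G, J, L, M, P}.
{D, P}⁺: DP→CM adds C, M; C→GLM adds G, L; L→DFM adds F; CDF→J adds J → {C, D, F, G, J, L, M, P}. Minimal: {P}⁺ = {P}; {D}⁺ = {D} — none reach the full schema.
Any other superkey contains one of these as a subset, so there are no further candidate keys.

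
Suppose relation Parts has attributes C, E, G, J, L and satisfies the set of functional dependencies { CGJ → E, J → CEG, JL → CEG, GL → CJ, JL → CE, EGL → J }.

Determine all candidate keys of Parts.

(G, L), (J, L)

{G, L}⁺: GL→CJ adds C, J; JL→CE adds E → {C, E, G, J, L}. Minimal: {L}⁺ = {L}; {G}⁺ = {G} — none reach the full schema.
{J, L}⁺: J→CEG adds C, E, G → {C, E, G, J, L}. Minimal: {L}⁺ = {L}; {J}⁺ = {C, E, G, J} — none reach the full schema.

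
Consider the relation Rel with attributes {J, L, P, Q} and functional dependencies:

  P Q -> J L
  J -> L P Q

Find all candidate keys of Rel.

(J), (P, Q)

{J}⁺: J→LPQ adds L, P, Q → {J, L, P, Q}.
{P, Q}⁺: PQ→JL adds J, L → {J, L, P, Q}. Minimal: {Q}⁺ = {Q}; {P}⁺ = {P} — none reach the full schema.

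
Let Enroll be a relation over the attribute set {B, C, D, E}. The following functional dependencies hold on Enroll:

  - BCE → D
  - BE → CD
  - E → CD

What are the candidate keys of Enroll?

{B, E}

Attributes B, E never appear on any right-hand side, so every candidate key must contain {B, E}.
{B, E}⁺ = {B, C, D, E}, which is all of the schema, so {B, E} is the only candidate key.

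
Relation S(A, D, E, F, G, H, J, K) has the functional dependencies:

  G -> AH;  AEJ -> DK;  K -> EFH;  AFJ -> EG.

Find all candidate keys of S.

{A, E, J}, {A, F, J}, {A, J, K}, {E, G, J}, {F, G, J}, {G, J, K}

Attribute J never appears on the right-hand side of any dependency, so J must belong to every candidate key.
{J}⁺ = {J}, which is not all of the schema, so we must add further attributes.
{A, E, J}⁺: AEJ→DK adds D, K; K→EFH adds F, H; AFJ→EG adds G → {A, D, E, F, G, H, J, K}. Minimal: {E, J}⁺ = {E, J}; {A, J}⁺ = {A, J}; {A, E}⁺ = {A, E} — none reach the full schema.
{A, F, J}⁺: AFJ→EG adds E, G; G→AH adds H; AEJ→DK adds D, K → {A, D, E, F, G, H, J, K}. Minimal: {F, J}⁺ = {F, J}; {A, J}⁺ = {A, J}; {A, F}⁺ = {A, F} — none reach the full schema.
{A, J, K}⁺: K→EFH adds E, F, H; AFJ→EG adds G; AEJ→DK adds D → {A, D, E, F, G, H, J, K}. Minimal: {J, K}⁺ = {E, F, H, J, K}; {A, K}⁺ = {A, E, F, H, K}; {A, J}⁺ = {A, J} — none reach the full schema.
{E, G, J}⁺: G→AH adds A, H; AEJ→DK adds D, K; K→EFH adds F → {A, D, E, F, G, H, J, K}. Minimal: {G, J}⁺ = {A, G, H, J}; {E, J}⁺ = {E, J}; {E, G}⁺ = {A, E, G, H} — none reach the full schema.
{F, G, J}⁺: G→AH adds A, H; AFJ→EG adds E; AEJ→DK adds D, K → {A, D, E, F, G, H, J, K}. Minimal: {G, J}⁺ = {A, G, H, J}; {F, J}⁺ = {F, J}; {F, G}⁺ = {A, F, G, H} — none reach the full schema.
{G, J, K}⁺: G→AH adds A, H; K→EFH adds E, F; AEJ→DK adds D → {A, D, E, F, G, H, J, K}. Minimal: {J, K}⁺ = {E, F, H, J, K}; {G, K}⁺ = {A, E, F, G, H, K}; {G, J}⁺ = {A, G, H, J} — none reach the full schema.
Any other superkey contains one of these as a subset, so there are no further candidate keys.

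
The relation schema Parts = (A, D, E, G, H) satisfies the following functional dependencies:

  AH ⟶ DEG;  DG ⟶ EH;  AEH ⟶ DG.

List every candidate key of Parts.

{A, H}, {A, D, G}

Attribute A never appears on the right-hand side of any dependency, so A must belong to every candidate key.
{A}⁺ = {A}, which is not all of the schema, so we must add further attributes.
{A, H}⁺: AH→DEG adds D, E, G → {A, D, E, G, H}.
{A, D, G}⁺: DG→EH adds E, H → {A, D, E, G, H}.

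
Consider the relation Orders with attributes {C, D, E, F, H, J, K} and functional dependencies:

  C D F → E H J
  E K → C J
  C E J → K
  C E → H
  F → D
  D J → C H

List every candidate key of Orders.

{C, F}, {F, J}, {E, F, K}

Attribute F never appears on the right-hand side of any dependency, so F must belong to every candidate key.
{F}⁺ = {D, F}, which is not all of the schema, so we must add further attributes.
{C, F}⁺: F→D adds D; CDF→EHJ adds E, H, J; CEJ→K adds K → {C, D, E, F, H, J, K}.
{F, J}⁺: F→D adds D; DJ→CH adds C, H; CDF→EHJ adds E; CEJ→K adds K → {C, D, E, F, H, J, K}.
{E, F, K}⁺: EK→CJ adds C, J; CE→H adds H; F→D adds D → {C, D, E, F, H, J, K}.
Any other superkey contains one of these as a subset, so there are no further candidate keys.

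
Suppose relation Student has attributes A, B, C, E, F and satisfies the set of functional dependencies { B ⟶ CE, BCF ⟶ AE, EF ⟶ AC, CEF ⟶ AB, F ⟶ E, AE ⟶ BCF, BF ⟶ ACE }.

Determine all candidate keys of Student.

{F}⁺: F→E adds E; EF→AC adds A, C; CEF→AB adds B → {A, B, C, E, F}.
{A, B}⁺: B→CE adds C, E; AE→BCF adds F → {A, B, C, E, F}.
{A, E}⁺: AE→BCF adds B, C, F → {A, B, C, E, F}.
Any other superkey contains one of these as a subset, so there are no further candidate keys.

(F), (A, B), (A, E)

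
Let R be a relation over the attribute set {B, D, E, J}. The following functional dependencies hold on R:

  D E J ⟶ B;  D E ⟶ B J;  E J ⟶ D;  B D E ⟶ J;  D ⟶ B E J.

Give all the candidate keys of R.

{D}, {E, J}

{D}⁺: D→BEJ adds B, E, J → {B, D, E, J}.
{E, J}⁺: EJ→D adds D; D→BEJ adds B → {B, D, E, J}.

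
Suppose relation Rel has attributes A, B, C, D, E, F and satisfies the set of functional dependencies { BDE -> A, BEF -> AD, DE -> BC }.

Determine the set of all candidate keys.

(B, E, F); (D, E, F)

Attributes E, F never appear on any right-hand side, so every candidate key must contain {E, F}.
{E, F}⁺ = {E, F}, which is not all of the schema, so we must add further attributes.
{B, E, F}⁺: BEF→AD adds A, D; DE→BC adds C → {A, B, C, D, E, F}. Minimal: {E, F}⁺ = {E, F}; {B, F}⁺ = {B, F}; {B, E}⁺ = {B, E} — none reach the full schema.
{D, E, F}⁺: DE→BC adds B, C; BDE→A adds A → {A, B, C, D, E, F}. Minimal: {E, F}⁺ = {E, F}; {D, F}⁺ = {D, F}; {D, E}⁺ = {A, B, C, D, E} — none reach the full schema.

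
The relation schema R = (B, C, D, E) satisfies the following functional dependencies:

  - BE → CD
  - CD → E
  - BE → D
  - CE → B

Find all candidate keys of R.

(B, E), (C, D), (C, E)

{B, E}⁺: BE→CD adds C, D → {B, C, D, E}.
{C, D}⁺: CD→E adds E; CE→B adds B → {B, C, D, E}.
{C, E}⁺: CE→B adds B; BE→CD adds D → {B, C, D, E}.
Any other superkey contains one of these as a subset, so there are no further candidate keys.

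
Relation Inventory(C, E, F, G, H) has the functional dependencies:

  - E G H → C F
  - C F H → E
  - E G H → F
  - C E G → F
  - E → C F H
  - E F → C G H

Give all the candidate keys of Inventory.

{E}⁺: E→CFH adds C, F, H; EF→CGH adds G → {C, E, F, G, H}.
{C, F, H}⁺: CFH→E adds E; EF→CGH adds G → {C, E, F, G, H}. Minimal: {F, H}⁺ = {F, H}; {C, H}⁺ = {C, H}; {C, F}⁺ = {C, F} — none reach the full schema.

{E}; {C, F, H}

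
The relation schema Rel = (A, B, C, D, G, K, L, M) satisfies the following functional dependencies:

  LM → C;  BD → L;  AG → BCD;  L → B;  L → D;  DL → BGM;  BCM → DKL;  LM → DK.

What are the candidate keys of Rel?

AG; AL; ABD; ABCM

Attribute A never appears on the right-hand side of any dependency, so A must belong to every candidate key.
{A}⁺ = {A}, which is not all of the schema, so we must add further attributes.
{A, G}⁺: AG→BCD adds B, C, D; BD→L adds L; DL→BGM adds M; BCM→DKL adds K → {A, B, C, D, G, K, L, M}.
{A, L}⁺: L→B adds B; L→D adds D; DL→BGM adds G, M; LM→DK adds K; LM→C adds C → {A, B, C, D, G, K, L, M}.
{A, B, D}⁺: BD→L adds L; DL→BGM adds G, M; LM→DK adds K; LM→C adds C → {A, B, C, D, G, K, L, M}.
{A, B, C, M}⁺: BCM→DKL adds D, K, L; DL→BGM adds G → {A, B, C, D, G, K, L, M}.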